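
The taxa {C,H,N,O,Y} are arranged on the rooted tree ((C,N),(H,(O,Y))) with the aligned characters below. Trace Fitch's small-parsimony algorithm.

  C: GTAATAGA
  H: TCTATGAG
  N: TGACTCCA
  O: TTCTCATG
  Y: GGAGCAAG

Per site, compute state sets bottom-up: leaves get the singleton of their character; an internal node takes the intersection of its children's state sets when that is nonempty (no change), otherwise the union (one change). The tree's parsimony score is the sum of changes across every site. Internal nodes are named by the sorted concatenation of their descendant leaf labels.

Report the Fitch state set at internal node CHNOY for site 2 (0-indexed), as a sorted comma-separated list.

A

CN@0: {G} ∪ {T} = {G,T} (union, +1)
OY@0: {T} ∪ {G} = {G,T} (union, +1)
HOY@0: {T} ∩ {G,T} = {T} (intersection, +0)
CHNOY@0: {G,T} ∩ {T} = {T} (intersection, +0)
CN@1: {T} ∪ {G} = {G,T} (union, +1)
OY@1: {T} ∪ {G} = {G,T} (union, +1)
HOY@1: {C} ∪ {G,T} = {C,G,T} (union, +1)
CHNOY@1: {G,T} ∩ {C,G,T} = {G,T} (intersection, +0)
CN@2: {A} ∩ {A} = {A} (intersection, +0)
OY@2: {C} ∪ {A} = {A,C} (union, +1)
HOY@2: {T} ∪ {A,C} = {A,C,T} (union, +1)
CHNOY@2: {A} ∩ {A,C,T} = {A} (intersection, +0)
CN@3: {A} ∪ {C} = {A,C} (union, +1)
OY@3: {T} ∪ {G} = {G,T} (union, +1)
HOY@3: {A} ∪ {G,T} = {A,G,T} (union, +1)
CHNOY@3: {A,C} ∩ {A,G,T} = {A} (intersection, +0)
CN@4: {T} ∩ {T} = {T} (intersection, +0)
OY@4: {C} ∩ {C} = {C} (intersection, +0)
HOY@4: {T} ∪ {C} = {C,T} (union, +1)
CHNOY@4: {T} ∩ {C,T} = {T} (intersection, +0)
CN@5: {A} ∪ {C} = {A,C} (union, +1)
OY@5: {A} ∩ {A} = {A} (intersection, +0)
HOY@5: {G} ∪ {A} = {A,G} (union, +1)
CHNOY@5: {A,C} ∩ {A,G} = {A} (intersection, +0)
CN@6: {G} ∪ {C} = {C,G} (union, +1)
OY@6: {T} ∪ {A} = {A,T} (union, +1)
HOY@6: {A} ∩ {A,T} = {A} (intersection, +0)
CHNOY@6: {C,G} ∪ {A} = {A,C,G} (union, +1)
CN@7: {A} ∩ {A} = {A} (intersection, +0)
OY@7: {G} ∩ {G} = {G} (intersection, +0)
HOY@7: {G} ∩ {G} = {G} (intersection, +0)
CHNOY@7: {A} ∪ {G} = {A,G} (union, +1)
per-site changes: [2, 3, 2, 3, 1, 2, 3, 1]; total = 17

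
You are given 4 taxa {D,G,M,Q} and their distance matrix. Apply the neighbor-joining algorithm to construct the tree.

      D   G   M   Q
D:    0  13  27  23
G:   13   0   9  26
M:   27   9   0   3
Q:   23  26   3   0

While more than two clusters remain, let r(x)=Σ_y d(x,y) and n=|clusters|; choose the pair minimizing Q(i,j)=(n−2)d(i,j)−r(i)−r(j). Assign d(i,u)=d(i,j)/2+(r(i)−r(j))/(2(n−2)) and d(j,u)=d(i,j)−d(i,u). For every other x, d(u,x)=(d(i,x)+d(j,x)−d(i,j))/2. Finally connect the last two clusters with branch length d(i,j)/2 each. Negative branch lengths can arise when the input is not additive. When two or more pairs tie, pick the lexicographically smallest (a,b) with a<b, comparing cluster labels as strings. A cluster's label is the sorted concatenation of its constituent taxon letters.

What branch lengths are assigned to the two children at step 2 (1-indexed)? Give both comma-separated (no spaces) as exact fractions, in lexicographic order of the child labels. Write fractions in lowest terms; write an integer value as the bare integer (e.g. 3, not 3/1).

53/4,-7/4

step 1: merge (D,G) at d=13, Q=-85; branch lengths D→41/4, G→11/4; new cluster DG
  updated: d(DG,M)=23/2, d(DG,Q)=18
step 2: merge (DG,M) at d=23/2, Q=-65/2; branch lengths DG→53/4, M→-7/4; new cluster DGM
  updated: d(DGM,Q)=19/4
step 3: merge (DGM,Q) at d=19/4; branch lengths DGM→19/8, Q→19/8; new cluster DGMQ
final tree: (((D:41/4,G:11/4):53/4,M:-7/4):19/8,Q:19/8)
total length: 117/4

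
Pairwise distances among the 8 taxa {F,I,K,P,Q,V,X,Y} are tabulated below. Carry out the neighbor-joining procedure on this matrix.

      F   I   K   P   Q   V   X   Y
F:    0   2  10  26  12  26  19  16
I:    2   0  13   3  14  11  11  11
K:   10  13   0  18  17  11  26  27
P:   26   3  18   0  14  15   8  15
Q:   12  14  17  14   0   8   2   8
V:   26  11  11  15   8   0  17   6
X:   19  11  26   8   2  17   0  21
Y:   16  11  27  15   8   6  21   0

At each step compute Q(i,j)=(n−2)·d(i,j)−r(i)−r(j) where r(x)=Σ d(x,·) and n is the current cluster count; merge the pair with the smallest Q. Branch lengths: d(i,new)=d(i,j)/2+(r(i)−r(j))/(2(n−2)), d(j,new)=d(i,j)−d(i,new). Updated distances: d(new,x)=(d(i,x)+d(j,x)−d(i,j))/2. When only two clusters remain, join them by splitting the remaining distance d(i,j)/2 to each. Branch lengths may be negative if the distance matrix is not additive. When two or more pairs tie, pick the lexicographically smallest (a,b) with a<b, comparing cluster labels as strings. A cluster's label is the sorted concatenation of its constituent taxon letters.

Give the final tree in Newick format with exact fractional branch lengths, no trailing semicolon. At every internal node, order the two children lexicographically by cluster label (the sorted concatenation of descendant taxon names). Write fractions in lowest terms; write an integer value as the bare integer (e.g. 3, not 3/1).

(((((F:49/12,K:71/12):53/12,I:-23/12):15/4,P:5):5/4,(Q:-11/10,X:31/10):19/4):19/8,(V:19/8,Y:29/8):19/8)

1. join F+K (d=10, Q=-173) ⇒ FK; edges |F|=49/12, |K|=71/12
  updated: d(FK,I)=5/2, d(FK,P)=17, d(FK,Q)=19/2, d(FK,V)=27/2, d(FK,X)=35/2, d(FK,Y)=33/2
2. join Q+X (d=2, Q=-122) ⇒ QX; edges |Q|=-11/10, |X|=31/10
  updated: d(FK,QX)=25/2, d(I,QX)=23/2, d(P,QX)=10, d(QX,V)=23/2, d(QX,Y)=27/2
3. join V+Y (d=6, Q=-95) ⇒ VY; edges |V|=19/8, |Y|=29/8
  updated: d(FK,VY)=12, d(I,VY)=8, d(P,VY)=12, d(QX,VY)=19/2
4. join FK+I (d=5/2, Q=-123/2) ⇒ FIK; edges |FK|=53/12, |I|=-23/12
  updated: d(FIK,P)=35/4, d(FIK,QX)=43/4, d(FIK,VY)=35/4
5. join FIK+P (d=35/4, Q=-83/2) ⇒ FIKP; edges |FIK|=15/4, |P|=5
  updated: d(FIKP,QX)=6, d(FIKP,VY)=6
6. join FIKP+QX (d=6, Q=-43/2) ⇒ FIKPQX; edges |FIKP|=5/4, |QX|=19/4
  updated: d(FIKPQX,VY)=19/4
7. join FIKPQX+VY (d=19/4) ⇒ FIKPQVXY; edges |FIKPQX|=19/8, |VY|=19/8
final tree: (((((F:49/12,K:71/12):53/12,I:-23/12):15/4,P:5):5/4,(Q:-11/10,X:31/10):19/4):19/8,(V:19/8,Y:29/8):19/8)
total length: 40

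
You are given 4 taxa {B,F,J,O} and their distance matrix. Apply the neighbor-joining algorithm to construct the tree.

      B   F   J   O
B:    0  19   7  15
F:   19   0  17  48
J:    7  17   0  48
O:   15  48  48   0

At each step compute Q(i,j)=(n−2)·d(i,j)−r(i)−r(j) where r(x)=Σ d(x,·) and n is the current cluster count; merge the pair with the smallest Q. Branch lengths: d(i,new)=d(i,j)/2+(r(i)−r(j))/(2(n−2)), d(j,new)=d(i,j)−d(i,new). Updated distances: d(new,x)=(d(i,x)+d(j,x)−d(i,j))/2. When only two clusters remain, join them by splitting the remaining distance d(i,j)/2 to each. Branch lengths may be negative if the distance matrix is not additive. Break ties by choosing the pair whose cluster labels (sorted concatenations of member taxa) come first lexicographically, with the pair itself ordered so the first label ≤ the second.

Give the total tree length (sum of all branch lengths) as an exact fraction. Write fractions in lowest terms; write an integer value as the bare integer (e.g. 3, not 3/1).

93/2

step 1: merge (B,O) at d=15, Q=-122; branch lengths B→-10, O→25; new cluster BO
  updated: d(BO,F)=26, d(BO,J)=20
step 2: merge (BO,F) at d=26, Q=-63; branch lengths BO→29/2, F→23/2; new cluster BFO
  updated: d(BFO,J)=11/2
step 3: merge (BFO,J) at d=11/2; branch lengths BFO→11/4, J→11/4; new cluster BFJO
final tree: (((B:-10,O:25):29/2,F:23/2):11/4,J:11/4)
total length: 93/2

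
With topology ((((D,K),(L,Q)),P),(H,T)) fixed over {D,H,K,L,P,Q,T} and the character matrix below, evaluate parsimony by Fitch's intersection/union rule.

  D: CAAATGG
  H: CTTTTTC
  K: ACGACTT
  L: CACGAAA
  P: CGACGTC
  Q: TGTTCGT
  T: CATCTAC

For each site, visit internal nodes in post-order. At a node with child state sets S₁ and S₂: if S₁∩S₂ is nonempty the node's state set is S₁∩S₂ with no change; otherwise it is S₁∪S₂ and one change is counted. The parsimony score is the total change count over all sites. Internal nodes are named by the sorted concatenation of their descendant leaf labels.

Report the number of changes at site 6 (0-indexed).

DK@0: {C} ∪ {A} = {A,C} (union, +1)
LQ@0: {C} ∪ {T} = {C,T} (union, +1)
DKLQ@0: {A,C} ∩ {C,T} = {C} (intersection, +0)
DKLPQ@0: {C} ∩ {C} = {C} (intersection, +0)
HT@0: {C} ∩ {C} = {C} (intersection, +0)
DHKLPQT@0: {C} ∩ {C} = {C} (intersection, +0)
DK@1: {A} ∪ {C} = {A,C} (union, +1)
LQ@1: {A} ∪ {G} = {A,G} (union, +1)
DKLQ@1: {A,C} ∩ {A,G} = {A} (intersection, +0)
DKLPQ@1: {A} ∪ {G} = {A,G} (union, +1)
HT@1: {T} ∪ {A} = {A,T} (union, +1)
DHKLPQT@1: {A,G} ∩ {A,T} = {A} (intersection, +0)
DK@2: {A} ∪ {G} = {A,G} (union, +1)
LQ@2: {C} ∪ {T} = {C,T} (union, +1)
DKLQ@2: {A,G} ∪ {C,T} = {A,C,G,T} (union, +1)
DKLPQ@2: {A,C,G,T} ∩ {A} = {A} (intersection, +0)
HT@2: {T} ∩ {T} = {T} (intersection, +0)
DHKLPQT@2: {A} ∪ {T} = {A,T} (union, +1)
DK@3: {A} ∩ {A} = {A} (intersection, +0)
LQ@3: {G} ∪ {T} = {G,T} (union, +1)
DKLQ@3: {A} ∪ {G,T} = {A,G,T} (union, +1)
DKLPQ@3: {A,G,T} ∪ {C} = {A,C,G,T} (union, +1)
HT@3: {T} ∪ {C} = {C,T} (union, +1)
DHKLPQT@3: {A,C,G,T} ∩ {C,T} = {C,T} (intersection, +0)
DK@4: {T} ∪ {C} = {C,T} (union, +1)
LQ@4: {A} ∪ {C} = {A,C} (union, +1)
DKLQ@4: {C,T} ∩ {A,C} = {C} (intersection, +0)
DKLPQ@4: {C} ∪ {G} = {C,G} (union, +1)
HT@4: {T} ∩ {T} = {T} (intersection, +0)
DHKLPQT@4: {C,G} ∪ {T} = {C,G,T} (union, +1)
DK@5: {G} ∪ {T} = {G,T} (union, +1)
LQ@5: {A} ∪ {G} = {A,G} (union, +1)
DKLQ@5: {G,T} ∩ {A,G} = {G} (intersection, +0)
DKLPQ@5: {G} ∪ {T} = {G,T} (union, +1)
HT@5: {T} ∪ {A} = {A,T} (union, +1)
DHKLPQT@5: {G,T} ∩ {A,T} = {T} (intersection, +0)
DK@6: {G} ∪ {T} = {G,T} (union, +1)
LQ@6: {A} ∪ {T} = {A,T} (union, +1)
DKLQ@6: {G,T} ∩ {A,T} = {T} (intersection, +0)
DKLPQ@6: {T} ∪ {C} = {C,T} (union, +1)
HT@6: {C} ∩ {C} = {C} (intersection, +0)
DHKLPQT@6: {C,T} ∩ {C} = {C} (intersection, +0)
per-site changes: [2, 4, 4, 4, 4, 4, 3]; total = 25

3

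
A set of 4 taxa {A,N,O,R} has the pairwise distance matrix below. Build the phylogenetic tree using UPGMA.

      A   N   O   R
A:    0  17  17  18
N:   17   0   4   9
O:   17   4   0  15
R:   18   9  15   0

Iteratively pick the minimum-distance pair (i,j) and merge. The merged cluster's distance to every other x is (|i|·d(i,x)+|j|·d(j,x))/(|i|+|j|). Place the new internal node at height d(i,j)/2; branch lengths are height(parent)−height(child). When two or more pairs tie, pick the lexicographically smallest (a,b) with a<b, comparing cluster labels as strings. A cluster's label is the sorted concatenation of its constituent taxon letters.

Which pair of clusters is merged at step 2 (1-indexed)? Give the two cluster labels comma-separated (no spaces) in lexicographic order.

NO,R

iteration 1: select N,O (d=4); attach at lengths (2, 2); label the merged cluster NO
  updated: d(A,NO)=17, d(NO,R)=12
iteration 2: select NO,R (d=12); attach at lengths (4, 6); label the merged cluster NOR
  updated: d(A,NOR)=52/3
iteration 3: select A,NOR (d=52/3); attach at lengths (26/3, 8/3); label the merged cluster ANOR
final tree: (A:26/3,((N:2,O:2):4,R:6):8/3)
total length: 76/3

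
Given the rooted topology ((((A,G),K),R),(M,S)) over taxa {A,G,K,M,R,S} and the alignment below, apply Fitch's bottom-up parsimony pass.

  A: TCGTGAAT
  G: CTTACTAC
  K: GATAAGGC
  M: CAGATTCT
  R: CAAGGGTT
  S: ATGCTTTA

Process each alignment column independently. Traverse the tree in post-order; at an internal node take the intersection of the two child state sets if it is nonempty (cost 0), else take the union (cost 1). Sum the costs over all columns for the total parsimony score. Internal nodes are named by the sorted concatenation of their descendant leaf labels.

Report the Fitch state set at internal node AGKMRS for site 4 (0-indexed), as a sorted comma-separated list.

G,T

site 0, node AG: A={T} ∪ G={C} → {C,T} (+1)
site 0, node AGK: AG={C,T} ∪ K={G} → {C,G,T} (+1)
site 0, node AGKR: AGK={C,G,T} ∩ R={C} → {C} (+0)
site 0, node MS: M={C} ∪ S={A} → {A,C} (+1)
site 0, node AGKMRS: AGKR={C} ∩ MS={A,C} → {C} (+0)
site 1, node AG: A={C} ∪ G={T} → {C,T} (+1)
site 1, node AGK: AG={C,T} ∪ K={A} → {A,C,T} (+1)
site 1, node AGKR: AGK={A,C,T} ∩ R={A} → {A} (+0)
site 1, node MS: M={A} ∪ S={T} → {A,T} (+1)
site 1, node AGKMRS: AGKR={A} ∩ MS={A,T} → {A} (+0)
site 2, node AG: A={G} ∪ G={T} → {G,T} (+1)
site 2, node AGK: AG={G,T} ∩ K={T} → {T} (+0)
site 2, node AGKR: AGK={T} ∪ R={A} → {A,T} (+1)
site 2, node MS: M={G} ∩ S={G} → {G} (+0)
site 2, node AGKMRS: AGKR={A,T} ∪ MS={G} → {A,G,T} (+1)
site 3, node AG: A={T} ∪ G={A} → {A,T} (+1)
site 3, node AGK: AG={A,T} ∩ K={A} → {A} (+0)
site 3, node AGKR: AGK={A} ∪ R={G} → {A,G} (+1)
site 3, node MS: M={A} ∪ S={C} → {A,C} (+1)
site 3, node AGKMRS: AGKR={A,G} ∩ MS={A,C} → {A} (+0)
site 4, node AG: A={G} ∪ G={C} → {C,G} (+1)
site 4, node AGK: AG={C,G} ∪ K={A} → {A,C,G} (+1)
site 4, node AGKR: AGK={A,C,G} ∩ R={G} → {G} (+0)
site 4, node MS: M={T} ∩ S={T} → {T} (+0)
site 4, node AGKMRS: AGKR={G} ∪ MS={T} → {G,T} (+1)
site 5, node AG: A={A} ∪ G={T} → {A,T} (+1)
site 5, node AGK: AG={A,T} ∪ K={G} → {A,G,T} (+1)
site 5, node AGKR: AGK={A,G,T} ∩ R={G} → {G} (+0)
site 5, node MS: M={T} ∩ S={T} → {T} (+0)
site 5, node AGKMRS: AGKR={G} ∪ MS={T} → {G,T} (+1)
site 6, node AG: A={A} ∩ G={A} → {A} (+0)
site 6, node AGK: AG={A} ∪ K={G} → {A,G} (+1)
site 6, node AGKR: AGK={A,G} ∪ R={T} → {A,G,T} (+1)
site 6, node MS: M={C} ∪ S={T} → {C,T} (+1)
site 6, node AGKMRS: AGKR={A,G,T} ∩ MS={C,T} → {T} (+0)
site 7, node AG: A={T} ∪ G={C} → {C,T} (+1)
site 7, node AGK: AG={C,T} ∩ K={C} → {C} (+0)
site 7, node AGKR: AGK={C} ∪ R={T} → {C,T} (+1)
site 7, node MS: M={T} ∪ S={A} → {A,T} (+1)
site 7, node AGKMRS: AGKR={C,T} ∩ MS={A,T} → {T} (+0)
per-site changes: [3, 3, 3, 3, 3, 3, 3, 3]; total = 24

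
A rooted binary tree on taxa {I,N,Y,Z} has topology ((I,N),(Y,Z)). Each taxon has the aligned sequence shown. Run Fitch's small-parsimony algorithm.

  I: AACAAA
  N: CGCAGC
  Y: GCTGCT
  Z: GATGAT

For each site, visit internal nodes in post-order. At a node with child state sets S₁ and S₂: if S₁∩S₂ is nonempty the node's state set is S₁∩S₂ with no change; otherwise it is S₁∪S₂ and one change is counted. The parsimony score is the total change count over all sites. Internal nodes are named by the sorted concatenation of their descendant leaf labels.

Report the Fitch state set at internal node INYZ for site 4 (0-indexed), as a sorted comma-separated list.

A

IN@0: {A} ∪ {C} = {A,C} (union, +1)
YZ@0: {G} ∩ {G} = {G} (intersection, +0)
INYZ@0: {A,C} ∪ {G} = {A,C,G} (union, +1)
IN@1: {A} ∪ {G} = {A,G} (union, +1)
YZ@1: {C} ∪ {A} = {A,C} (union, +1)
INYZ@1: {A,G} ∩ {A,C} = {A} (intersection, +0)
IN@2: {C} ∩ {C} = {C} (intersection, +0)
YZ@2: {T} ∩ {T} = {T} (intersection, +0)
INYZ@2: {C} ∪ {T} = {C,T} (union, +1)
IN@3: {A} ∩ {A} = {A} (intersection, +0)
YZ@3: {G} ∩ {G} = {G} (intersection, +0)
INYZ@3: {A} ∪ {G} = {A,G} (union, +1)
IN@4: {A} ∪ {G} = {A,G} (union, +1)
YZ@4: {C} ∪ {A} = {A,C} (union, +1)
INYZ@4: {A,G} ∩ {A,C} = {A} (intersection, +0)
IN@5: {A} ∪ {C} = {A,C} (union, +1)
YZ@5: {T} ∩ {T} = {T} (intersection, +0)
INYZ@5: {A,C} ∪ {T} = {A,C,T} (union, +1)
per-site changes: [2, 2, 1, 1, 2, 2]; total = 10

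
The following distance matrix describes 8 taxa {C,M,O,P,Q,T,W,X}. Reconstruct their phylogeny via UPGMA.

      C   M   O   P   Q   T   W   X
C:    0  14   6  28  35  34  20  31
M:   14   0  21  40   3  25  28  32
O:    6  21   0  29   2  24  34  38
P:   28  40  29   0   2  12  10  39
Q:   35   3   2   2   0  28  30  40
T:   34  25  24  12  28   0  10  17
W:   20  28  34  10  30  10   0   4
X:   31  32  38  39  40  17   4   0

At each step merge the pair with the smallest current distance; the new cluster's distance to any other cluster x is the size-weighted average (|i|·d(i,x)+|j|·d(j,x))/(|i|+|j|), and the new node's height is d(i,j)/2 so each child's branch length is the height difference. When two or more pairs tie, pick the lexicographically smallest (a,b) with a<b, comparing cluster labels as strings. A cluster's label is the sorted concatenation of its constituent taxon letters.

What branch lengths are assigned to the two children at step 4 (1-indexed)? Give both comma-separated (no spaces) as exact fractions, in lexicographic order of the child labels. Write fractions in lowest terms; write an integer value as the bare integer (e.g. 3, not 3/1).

iteration 1: select O,Q (d=2); attach at lengths (1, 1); label the merged cluster OQ
  updated: d(C,OQ)=41/2, d(M,OQ)=12, d(OQ,P)=31/2, d(OQ,T)=26, d(OQ,W)=32, d(OQ,X)=39
iteration 2: select W,X (d=4); attach at lengths (2, 2); label the merged cluster WX
  updated: d(C,WX)=51/2, d(M,WX)=30, d(OQ,WX)=71/2, d(P,WX)=49/2, d(T,WX)=27/2
iteration 3: select M,OQ (d=12); attach at lengths (6, 5); label the merged cluster MOQ
  updated: d(C,MOQ)=55/3, d(MOQ,P)=71/3, d(MOQ,T)=77/3, d(MOQ,WX)=101/3
iteration 4: select P,T (d=12); attach at lengths (6, 6); label the merged cluster PT
  updated: d(C,PT)=31, d(MOQ,PT)=74/3, d(PT,WX)=19
iteration 5: select C,MOQ (d=55/3); attach at lengths (55/6, 19/6); label the merged cluster CMOQ
  updated: d(CMOQ,PT)=105/4, d(CMOQ,WX)=253/8
iteration 6: select PT,WX (d=19); attach at lengths (7/2, 15/2); label the merged cluster PTWX
  updated: d(CMOQ,PTWX)=463/16
iteration 7: select CMOQ,PTWX (d=463/16); attach at lengths (509/96, 159/32); label the merged cluster CMOPQTWX
final tree: ((C:55/6,(M:6,(O:1,Q:1):5):19/6):509/96,((P:6,T:6):7/2,(W:2,X:2):15/2):159/32)
total length: 3005/48

6,6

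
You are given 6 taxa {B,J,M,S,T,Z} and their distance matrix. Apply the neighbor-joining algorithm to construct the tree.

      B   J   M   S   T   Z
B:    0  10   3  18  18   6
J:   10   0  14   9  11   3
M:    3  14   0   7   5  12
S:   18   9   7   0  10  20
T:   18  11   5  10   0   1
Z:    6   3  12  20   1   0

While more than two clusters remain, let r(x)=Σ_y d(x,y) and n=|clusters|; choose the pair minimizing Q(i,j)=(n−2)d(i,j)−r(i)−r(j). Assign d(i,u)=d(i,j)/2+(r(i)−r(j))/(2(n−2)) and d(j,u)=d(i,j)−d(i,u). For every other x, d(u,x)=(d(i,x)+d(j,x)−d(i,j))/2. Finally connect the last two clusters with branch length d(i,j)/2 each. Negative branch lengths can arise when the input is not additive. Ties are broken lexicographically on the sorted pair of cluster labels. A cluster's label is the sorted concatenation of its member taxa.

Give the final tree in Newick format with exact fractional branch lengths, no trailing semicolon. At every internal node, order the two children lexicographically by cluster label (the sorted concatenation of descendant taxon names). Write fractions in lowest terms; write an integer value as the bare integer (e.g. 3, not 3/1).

((((B:13/4,M:-1/4):17/4,(T:7/12,Z:5/12):4):2,J:19/8):53/16,S:53/16)

1. join B+M (d=3, Q=-84) ⇒ BM; edges |B|=13/4, |M|=-1/4
  updated: d(BM,J)=21/2, d(BM,S)=11, d(BM,T)=10, d(BM,Z)=15/2
2. join T+Z (d=1, Q=-121/2) ⇒ TZ; edges |T|=7/12, |Z|=5/12
  updated: d(BM,TZ)=33/4, d(J,TZ)=13/2, d(S,TZ)=29/2
3. join BM+TZ (d=33/4, Q=-85/2) ⇒ BMTZ; edges |BM|=17/4, |TZ|=4
  updated: d(BMTZ,J)=35/8, d(BMTZ,S)=69/8
4. join BMTZ+J (d=35/8, Q=-22) ⇒ BJMTZ; edges |BMTZ|=2, |J|=19/8
  updated: d(BJMTZ,S)=53/8
5. join BJMTZ+S (d=53/8) ⇒ BJMSTZ; edges |BJMTZ|=53/16, |S|=53/16
final tree: ((((B:13/4,M:-1/4):17/4,(T:7/12,Z:5/12):4):2,J:19/8):53/16,S:53/16)
total length: 93/4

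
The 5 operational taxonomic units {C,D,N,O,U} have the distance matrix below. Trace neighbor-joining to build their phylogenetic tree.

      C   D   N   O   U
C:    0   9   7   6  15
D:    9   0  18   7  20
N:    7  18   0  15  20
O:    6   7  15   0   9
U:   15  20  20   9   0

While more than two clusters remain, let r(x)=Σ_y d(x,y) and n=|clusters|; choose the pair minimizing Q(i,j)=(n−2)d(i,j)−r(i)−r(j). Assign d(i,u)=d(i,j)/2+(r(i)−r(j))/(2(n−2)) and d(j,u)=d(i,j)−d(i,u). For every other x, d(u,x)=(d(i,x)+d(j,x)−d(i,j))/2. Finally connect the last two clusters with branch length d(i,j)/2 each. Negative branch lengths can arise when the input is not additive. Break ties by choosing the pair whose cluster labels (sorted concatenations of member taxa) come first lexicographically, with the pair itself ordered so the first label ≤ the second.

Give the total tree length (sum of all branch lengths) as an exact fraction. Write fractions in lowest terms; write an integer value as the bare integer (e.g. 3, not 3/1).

step 1: merge (C,N) at d=7, Q=-76; branch lengths C→-1/3, N→22/3; new cluster CN
  updated: d(CN,D)=10, d(CN,O)=7, d(CN,U)=14
step 2: merge (CN,D) at d=10, Q=-48; branch lengths CN→7/2, D→13/2; new cluster CDN
  updated: d(CDN,O)=2, d(CDN,U)=12
step 3: merge (CDN,O) at d=2, Q=-23; branch lengths CDN→5/2, O→-1/2; new cluster CDNO
  updated: d(CDNO,U)=19/2
step 4: merge (CDNO,U) at d=19/2; branch lengths CDNO→19/4, U→19/4; new cluster CDNOU
final tree: ((((C:-1/3,N:22/3):7/2,D:13/2):5/2,O:-1/2):19/4,U:19/4)
total length: 57/2

57/2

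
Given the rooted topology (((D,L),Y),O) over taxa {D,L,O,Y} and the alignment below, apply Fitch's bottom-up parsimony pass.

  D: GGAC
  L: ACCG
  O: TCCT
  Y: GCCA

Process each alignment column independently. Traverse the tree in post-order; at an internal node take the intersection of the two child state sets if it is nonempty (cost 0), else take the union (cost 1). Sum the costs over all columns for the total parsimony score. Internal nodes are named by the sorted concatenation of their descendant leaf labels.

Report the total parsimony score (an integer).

7

site 0, node DL: D={G} ∪ L={A} → {A,G} (+1)
site 0, node DLY: DL={A,G} ∩ Y={G} → {G} (+0)
site 0, node DLOY: DLY={G} ∪ O={T} → {G,T} (+1)
site 1, node DL: D={G} ∪ L={C} → {C,G} (+1)
site 1, node DLY: DL={C,G} ∩ Y={C} → {C} (+0)
site 1, node DLOY: DLY={C} ∩ O={C} → {C} (+0)
site 2, node DL: D={A} ∪ L={C} → {A,C} (+1)
site 2, node DLY: DL={A,C} ∩ Y={C} → {C} (+0)
site 2, node DLOY: DLY={C} ∩ O={C} → {C} (+0)
site 3, node DL: D={C} ∪ L={G} → {C,G} (+1)
site 3, node DLY: DL={C,G} ∪ Y={A} → {A,C,G} (+1)
site 3, node DLOY: DLY={A,C,G} ∪ O={T} → {A,C,G,T} (+1)
per-site changes: [2, 1, 1, 3]; total = 7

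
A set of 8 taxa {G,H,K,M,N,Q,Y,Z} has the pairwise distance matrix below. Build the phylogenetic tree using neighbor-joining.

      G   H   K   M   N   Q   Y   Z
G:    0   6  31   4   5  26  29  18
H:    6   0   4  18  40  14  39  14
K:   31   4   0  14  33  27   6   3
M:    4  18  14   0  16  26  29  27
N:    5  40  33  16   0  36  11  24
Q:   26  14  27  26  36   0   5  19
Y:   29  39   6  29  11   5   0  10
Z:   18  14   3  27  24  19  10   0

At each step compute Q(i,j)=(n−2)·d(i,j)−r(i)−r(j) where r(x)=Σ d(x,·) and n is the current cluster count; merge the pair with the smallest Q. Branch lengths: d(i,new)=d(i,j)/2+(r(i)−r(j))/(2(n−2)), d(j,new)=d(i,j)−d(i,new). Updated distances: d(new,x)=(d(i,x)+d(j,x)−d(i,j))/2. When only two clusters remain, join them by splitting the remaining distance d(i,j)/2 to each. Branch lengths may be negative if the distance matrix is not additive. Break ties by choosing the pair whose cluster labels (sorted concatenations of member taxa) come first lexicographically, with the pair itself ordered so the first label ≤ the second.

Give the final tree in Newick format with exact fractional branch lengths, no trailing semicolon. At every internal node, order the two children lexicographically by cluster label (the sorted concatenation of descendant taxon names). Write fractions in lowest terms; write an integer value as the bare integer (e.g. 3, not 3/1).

1. join G+N (d=5, Q=-254) ⇒ GN; edges |G|=-4/3, |N|=19/3
  updated: d(GN,H)=41/2, d(GN,K)=59/2, d(GN,M)=15/2, d(GN,Q)=57/2, d(GN,Y)=35/2, d(GN,Z)=37/2
2. join GN+M (d=15/2, Q=-206) ⇒ GMN; edges |GN|=19/5, |M|=37/10
  updated: d(GMN,H)=31/2, d(GMN,K)=18, d(GMN,Q)=47/2, d(GMN,Y)=39/2, d(GMN,Z)=19
3. join Q+Y (d=5, Q=-148) ⇒ QY; edges |Q|=29/8, |Y|=11/8
  updated: d(GMN,QY)=19, d(H,QY)=24, d(K,QY)=14, d(QY,Z)=12
4. join H+K (d=4, Q=-169/2) ⇒ HK; edges |H|=61/12, |K|=-13/12
  updated: d(GMN,HK)=59/4, d(HK,QY)=17, d(HK,Z)=13/2
5. join GMN+QY (d=19, Q=-251/4) ⇒ GMNQY; edges |GMN|=171/16, |QY|=133/16
  updated: d(GMNQY,HK)=51/8, d(GMNQY,Z)=6
6. join GMNQY+HK (d=51/8, Q=-151/8) ⇒ GHKMNQY; edges |GMNQY|=47/16, |HK|=55/16
  updated: d(GHKMNQY,Z)=49/16
7. join GHKMNQY+Z (d=49/16) ⇒ GHKMNQYZ; edges |GHKMNQY|=49/32, |Z|=49/32
final tree: (((((G:-4/3,N:19/3):19/5,M:37/10):171/16,(Q:29/8,Y:11/8):133/16):47/16,(H:61/12,K:-13/12):55/16):49/32,Z:49/32)
total length: 799/16

(((((G:-4/3,N:19/3):19/5,M:37/10):171/16,(Q:29/8,Y:11/8):133/16):47/16,(H:61/12,K:-13/12):55/16):49/32,Z:49/32)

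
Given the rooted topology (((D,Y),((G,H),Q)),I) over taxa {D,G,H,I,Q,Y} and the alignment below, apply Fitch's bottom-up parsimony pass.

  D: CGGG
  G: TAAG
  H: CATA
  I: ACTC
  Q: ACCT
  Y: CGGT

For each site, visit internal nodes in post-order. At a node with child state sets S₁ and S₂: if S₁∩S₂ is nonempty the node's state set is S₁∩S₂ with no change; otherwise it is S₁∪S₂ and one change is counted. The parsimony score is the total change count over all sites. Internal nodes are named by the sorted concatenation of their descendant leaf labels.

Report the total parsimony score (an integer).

12

site 0, node DY: D={C} ∩ Y={C} → {C} (+0)
site 0, node GH: G={T} ∪ H={C} → {C,T} (+1)
site 0, node GHQ: GH={C,T} ∪ Q={A} → {A,C,T} (+1)
site 0, node DGHQY: DY={C} ∩ GHQ={A,C,T} → {C} (+0)
site 0, node DGHIQY: DGHQY={C} ∪ I={A} → {A,C} (+1)
site 1, node DY: D={G} ∩ Y={G} → {G} (+0)
site 1, node GH: G={A} ∩ H={A} → {A} (+0)
site 1, node GHQ: GH={A} ∪ Q={C} → {A,C} (+1)
site 1, node DGHQY: DY={G} ∪ GHQ={A,C} → {A,C,G} (+1)
site 1, node DGHIQY: DGHQY={A,C,G} ∩ I={C} → {C} (+0)
site 2, node DY: D={G} ∩ Y={G} → {G} (+0)
site 2, node GH: G={A} ∪ H={T} → {A,T} (+1)
site 2, node GHQ: GH={A,T} ∪ Q={C} → {A,C,T} (+1)
site 2, node DGHQY: DY={G} ∪ GHQ={A,C,T} → {A,C,G,T} (+1)
site 2, node DGHIQY: DGHQY={A,C,G,T} ∩ I={T} → {T} (+0)
site 3, node DY: D={G} ∪ Y={T} → {G,T} (+1)
site 3, node GH: G={G} ∪ H={A} → {A,G} (+1)
site 3, node GHQ: GH={A,G} ∪ Q={T} → {A,G,T} (+1)
site 3, node DGHQY: DY={G,T} ∩ GHQ={A,G,T} → {G,T} (+0)
site 3, node DGHIQY: DGHQY={G,T} ∪ I={C} → {C,G,T} (+1)
per-site changes: [3, 2, 3, 4]; total = 12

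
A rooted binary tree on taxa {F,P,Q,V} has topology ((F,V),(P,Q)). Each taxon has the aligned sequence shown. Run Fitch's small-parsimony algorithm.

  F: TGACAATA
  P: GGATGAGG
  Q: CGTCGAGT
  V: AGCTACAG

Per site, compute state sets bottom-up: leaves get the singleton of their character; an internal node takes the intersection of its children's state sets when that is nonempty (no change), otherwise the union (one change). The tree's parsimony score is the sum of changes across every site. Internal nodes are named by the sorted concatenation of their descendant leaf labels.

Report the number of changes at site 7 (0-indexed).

2

site 0, node FV: F={T} ∪ V={A} → {A,T} (+1)
site 0, node PQ: P={G} ∪ Q={C} → {C,G} (+1)
site 0, node FPQV: FV={A,T} ∪ PQ={C,G} → {A,C,G,T} (+1)
site 1, node FV: F={G} ∩ V={G} → {G} (+0)
site 1, node PQ: P={G} ∩ Q={G} → {G} (+0)
site 1, node FPQV: FV={G} ∩ PQ={G} → {G} (+0)
site 2, node FV: F={A} ∪ V={C} → {A,C} (+1)
site 2, node PQ: P={A} ∪ Q={T} → {A,T} (+1)
site 2, node FPQV: FV={A,C} ∩ PQ={A,T} → {A} (+0)
site 3, node FV: F={C} ∪ V={T} → {C,T} (+1)
site 3, node PQ: P={T} ∪ Q={C} → {C,T} (+1)
site 3, node FPQV: FV={C,T} ∩ PQ={C,T} → {C,T} (+0)
site 4, node FV: F={A} ∩ V={A} → {A} (+0)
site 4, node PQ: P={G} ∩ Q={G} → {G} (+0)
site 4, node FPQV: FV={A} ∪ PQ={G} → {A,G} (+1)
site 5, node FV: F={A} ∪ V={C} → {A,C} (+1)
site 5, node PQ: P={A} ∩ Q={A} → {A} (+0)
site 5, node FPQV: FV={A,C} ∩ PQ={A} → {A} (+0)
site 6, node FV: F={T} ∪ V={A} → {A,T} (+1)
site 6, node PQ: P={G} ∩ Q={G} → {G} (+0)
site 6, node FPQV: FV={A,T} ∪ PQ={G} → {A,G,T} (+1)
site 7, node FV: F={A} ∪ V={G} → {A,G} (+1)
site 7, node PQ: P={G} ∪ Q={T} → {G,T} (+1)
site 7, node FPQV: FV={A,G} ∩ PQ={G,T} → {G} (+0)
per-site changes: [3, 0, 2, 2, 1, 1, 2, 2]; total = 13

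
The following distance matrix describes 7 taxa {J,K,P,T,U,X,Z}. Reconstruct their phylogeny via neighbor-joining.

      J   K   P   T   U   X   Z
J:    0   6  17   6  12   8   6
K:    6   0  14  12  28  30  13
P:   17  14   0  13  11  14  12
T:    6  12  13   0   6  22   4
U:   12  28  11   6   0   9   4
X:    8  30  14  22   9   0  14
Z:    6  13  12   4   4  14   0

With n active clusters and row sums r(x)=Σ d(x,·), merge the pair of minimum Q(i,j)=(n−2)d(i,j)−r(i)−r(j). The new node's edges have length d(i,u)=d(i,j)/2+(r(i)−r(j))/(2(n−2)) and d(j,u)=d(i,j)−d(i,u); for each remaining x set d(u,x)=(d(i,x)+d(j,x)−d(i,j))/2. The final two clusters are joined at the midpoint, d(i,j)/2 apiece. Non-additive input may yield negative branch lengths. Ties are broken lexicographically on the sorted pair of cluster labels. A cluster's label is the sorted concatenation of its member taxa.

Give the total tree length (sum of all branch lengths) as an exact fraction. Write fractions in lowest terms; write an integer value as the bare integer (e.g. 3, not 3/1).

277/8

step 1: merge (J,K) at d=6, Q=-128; branch lengths J→-9/5, K→39/5; new cluster JK
  updated: d(JK,P)=25/2, d(JK,T)=6, d(JK,U)=17, d(JK,X)=16, d(JK,Z)=13/2
step 2: merge (U,X) at d=9, Q=-86; branch lengths U→1, X→8; new cluster UX
  updated: d(JK,UX)=12, d(P,UX)=8, d(T,UX)=19/2, d(UX,Z)=9/2
step 3: merge (P,UX) at d=8, Q=-111/2; branch lengths P→71/12, UX→25/12; new cluster PUX
  updated: d(JK,PUX)=33/4, d(PUX,T)=29/4, d(PUX,Z)=17/4
step 4: merge (JK,T) at d=6, Q=-26; branch lengths JK→31/8, T→17/8; new cluster JKT
  updated: d(JKT,PUX)=19/4, d(JKT,Z)=9/4
step 5: merge (JKT,PUX) at d=19/4, Q=-45/4; branch lengths JKT→11/8, PUX→27/8; new cluster JKPTUX
  updated: d(JKPTUX,Z)=7/8
step 6: merge (JKPTUX,Z) at d=7/8; branch lengths JKPTUX→7/16, Z→7/16; new cluster JKPTUXZ
final tree: ((((J:-9/5,K:39/5):31/8,T:17/8):11/8,(P:71/12,(U:1,X:8):25/12):27/8):7/16,Z:7/16)
total length: 277/8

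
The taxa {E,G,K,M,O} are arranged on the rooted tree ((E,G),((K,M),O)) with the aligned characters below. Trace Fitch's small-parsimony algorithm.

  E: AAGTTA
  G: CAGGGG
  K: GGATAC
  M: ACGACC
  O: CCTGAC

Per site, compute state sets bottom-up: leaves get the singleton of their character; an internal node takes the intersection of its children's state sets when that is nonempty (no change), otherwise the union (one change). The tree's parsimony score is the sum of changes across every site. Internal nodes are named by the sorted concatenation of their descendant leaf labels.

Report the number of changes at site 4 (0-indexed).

EG@0: {A} ∪ {C} = {A,C} (union, +1)
KM@0: {G} ∪ {A} = {A,G} (union, +1)
KMO@0: {A,G} ∪ {C} = {A,C,G} (union, +1)
EGKMO@0: {A,C} ∩ {A,C,G} = {A,C} (intersection, +0)
EG@1: {A} ∩ {A} = {A} (intersection, +0)
KM@1: {G} ∪ {C} = {C,G} (union, +1)
KMO@1: {C,G} ∩ {C} = {C} (intersection, +0)
EGKMO@1: {A} ∪ {C} = {A,C} (union, +1)
EG@2: {G} ∩ {G} = {G} (intersection, +0)
KM@2: {A} ∪ {G} = {A,G} (union, +1)
KMO@2: {A,G} ∪ {T} = {A,G,T} (union, +1)
EGKMO@2: {G} ∩ {A,G,T} = {G} (intersection, +0)
EG@3: {T} ∪ {G} = {G,T} (union, +1)
KM@3: {T} ∪ {A} = {A,T} (union, +1)
KMO@3: {A,T} ∪ {G} = {A,G,T} (union, +1)
EGKMO@3: {G,T} ∩ {A,G,T} = {G,T} (intersection, +0)
EG@4: {T} ∪ {G} = {G,T} (union, +1)
KM@4: {A} ∪ {C} = {A,C} (union, +1)
KMO@4: {A,C} ∩ {A} = {A} (intersection, +0)
EGKMO@4: {G,T} ∪ {A} = {A,G,T} (union, +1)
EG@5: {A} ∪ {G} = {A,G} (union, +1)
KM@5: {C} ∩ {C} = {C} (intersection, +0)
KMO@5: {C} ∩ {C} = {C} (intersection, +0)
EGKMO@5: {A,G} ∪ {C} = {A,C,G} (union, +1)
per-site changes: [3, 2, 2, 3, 3, 2]; total = 15

3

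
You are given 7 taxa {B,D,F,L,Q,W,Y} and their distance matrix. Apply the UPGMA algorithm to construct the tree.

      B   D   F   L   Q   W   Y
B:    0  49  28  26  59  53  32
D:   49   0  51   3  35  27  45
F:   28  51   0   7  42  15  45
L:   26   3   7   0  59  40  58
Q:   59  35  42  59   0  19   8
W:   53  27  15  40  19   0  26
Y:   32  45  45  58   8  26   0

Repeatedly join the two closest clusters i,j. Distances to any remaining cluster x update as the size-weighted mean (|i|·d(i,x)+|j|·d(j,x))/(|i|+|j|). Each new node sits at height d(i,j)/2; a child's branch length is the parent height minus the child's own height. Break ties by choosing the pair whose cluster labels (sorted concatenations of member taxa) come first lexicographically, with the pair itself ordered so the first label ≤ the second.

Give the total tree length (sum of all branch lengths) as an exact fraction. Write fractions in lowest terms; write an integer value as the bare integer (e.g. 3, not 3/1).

721/8

step 1: merge (D,L) at d=3; branch lengths D→3/2, L→3/2; new cluster DL
  updated: d(B,DL)=75/2, d(DL,F)=29, d(DL,Q)=47, d(DL,W)=67/2, d(DL,Y)=103/2
step 2: merge (Q,Y) at d=8; branch lengths Q→4, Y→4; new cluster QY
  updated: d(B,QY)=91/2, d(DL,QY)=197/4, d(F,QY)=87/2, d(QY,W)=45/2
step 3: merge (F,W) at d=15; branch lengths F→15/2, W→15/2; new cluster FW
  updated: d(B,FW)=81/2, d(DL,FW)=125/4, d(FW,QY)=33
step 4: merge (DL,FW) at d=125/4; branch lengths DL→113/8, FW→65/8; new cluster DFLW
  updated: d(B,DFLW)=39, d(DFLW,QY)=329/8
step 5: merge (B,DFLW) at d=39; branch lengths B→39/2, DFLW→31/8; new cluster BDFLW
  updated: d(BDFLW,QY)=42
step 6: merge (BDFLW,QY) at d=42; branch lengths BDFLW→3/2, QY→17; new cluster BDFLQWY
final tree: ((B:39/2,((D:3/2,L:3/2):113/8,(F:15/2,W:15/2):65/8):31/8):3/2,(Q:4,Y:4):17)
total length: 721/8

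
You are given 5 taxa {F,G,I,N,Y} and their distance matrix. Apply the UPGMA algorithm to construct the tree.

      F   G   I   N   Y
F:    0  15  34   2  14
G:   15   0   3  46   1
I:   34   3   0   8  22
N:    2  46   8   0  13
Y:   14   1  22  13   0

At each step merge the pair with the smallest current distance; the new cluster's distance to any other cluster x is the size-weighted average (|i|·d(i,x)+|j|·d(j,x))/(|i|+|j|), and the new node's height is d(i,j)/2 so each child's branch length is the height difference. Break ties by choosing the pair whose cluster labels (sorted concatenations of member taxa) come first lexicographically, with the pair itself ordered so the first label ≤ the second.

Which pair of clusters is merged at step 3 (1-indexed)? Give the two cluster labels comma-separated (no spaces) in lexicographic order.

GY,I

1. join G+Y (d=1) ⇒ GY; edges |G|=1/2, |Y|=1/2
  updated: d(F,GY)=29/2, d(GY,I)=25/2, d(GY,N)=59/2
2. join F+N (d=2) ⇒ FN; edges |F|=1, |N|=1
  updated: d(FN,GY)=22, d(FN,I)=21
3. join GY+I (d=25/2) ⇒ GIY; edges |GY|=23/4, |I|=25/4
  updated: d(FN,GIY)=65/3
4. join FN+GIY (d=65/3) ⇒ FGINY; edges |FN|=59/6, |GIY|=55/12
final tree: ((F:1,N:1):59/6,((G:1/2,Y:1/2):23/4,I:25/4):55/12)
total length: 353/12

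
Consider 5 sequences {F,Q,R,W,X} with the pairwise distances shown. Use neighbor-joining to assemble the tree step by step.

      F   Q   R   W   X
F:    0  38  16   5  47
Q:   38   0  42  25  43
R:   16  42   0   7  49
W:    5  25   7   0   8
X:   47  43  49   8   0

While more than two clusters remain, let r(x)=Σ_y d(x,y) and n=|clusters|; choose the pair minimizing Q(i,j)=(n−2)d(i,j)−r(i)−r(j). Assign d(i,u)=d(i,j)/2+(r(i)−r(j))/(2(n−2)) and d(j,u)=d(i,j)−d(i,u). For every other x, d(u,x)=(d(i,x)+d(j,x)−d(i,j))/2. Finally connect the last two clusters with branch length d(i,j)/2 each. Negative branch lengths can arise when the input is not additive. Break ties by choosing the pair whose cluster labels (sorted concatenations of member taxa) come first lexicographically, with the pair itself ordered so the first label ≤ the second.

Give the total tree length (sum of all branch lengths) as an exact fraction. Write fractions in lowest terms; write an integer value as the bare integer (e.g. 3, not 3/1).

iteration 1: select F,R (d=16, Q=-172); attach at lengths (20/3, 28/3); label the merged cluster FR
  updated: d(FR,Q)=32, d(FR,W)=-2, d(FR,X)=40
iteration 2: select FR,Q (d=32, Q=-106); attach at lengths (17/2, 47/2); label the merged cluster FQR
  updated: d(FQR,W)=-9/2, d(FQR,X)=51/2
iteration 3: select FQR,W (d=-9/2, Q=-29); attach at lengths (13/2, -11); label the merged cluster FQRW
  updated: d(FQRW,X)=19
iteration 4: select FQRW,X (d=19); attach at lengths (19/2, 19/2); label the merged cluster FQRWX
final tree: ((((F:20/3,R:28/3):17/2,Q:47/2):13/2,W:-11):19/2,X:19/2)
total length: 125/2

125/2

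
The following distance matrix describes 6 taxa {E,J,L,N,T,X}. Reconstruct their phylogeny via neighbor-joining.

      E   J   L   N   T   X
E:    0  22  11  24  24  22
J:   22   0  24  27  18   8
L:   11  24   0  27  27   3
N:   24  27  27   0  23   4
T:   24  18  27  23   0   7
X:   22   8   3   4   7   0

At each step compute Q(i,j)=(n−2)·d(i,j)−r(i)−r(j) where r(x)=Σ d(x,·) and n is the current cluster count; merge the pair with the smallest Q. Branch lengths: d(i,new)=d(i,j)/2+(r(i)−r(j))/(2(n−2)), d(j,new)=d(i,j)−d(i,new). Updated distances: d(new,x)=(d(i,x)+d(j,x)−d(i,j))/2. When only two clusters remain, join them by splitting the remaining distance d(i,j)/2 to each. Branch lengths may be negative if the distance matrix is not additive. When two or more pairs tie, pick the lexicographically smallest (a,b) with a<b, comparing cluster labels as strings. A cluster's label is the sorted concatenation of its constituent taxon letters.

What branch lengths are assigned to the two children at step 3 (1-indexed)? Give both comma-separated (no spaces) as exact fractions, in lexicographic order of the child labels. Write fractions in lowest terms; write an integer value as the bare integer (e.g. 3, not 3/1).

step 1: merge (E,L) at d=11, Q=-151; branch lengths E→55/8, L→33/8; new cluster EL
  updated: d(EL,J)=35/2, d(EL,N)=20, d(EL,T)=20, d(EL,X)=7
step 2: merge (N,X) at d=4, Q=-88; branch lengths N→10, X→-6; new cluster NX
  updated: d(EL,NX)=23/2, d(J,NX)=31/2, d(NX,T)=13
step 3: merge (EL,NX) at d=23/2, Q=-66; branch lengths EL→8, NX→7/2; new cluster ELNX
  updated: d(ELNX,J)=43/4, d(ELNX,T)=43/4
step 4: merge (ELNX,J) at d=43/4, Q=-79/2; branch lengths ELNX→7/4, J→9; new cluster EJLNX
  updated: d(EJLNX,T)=9
step 5: merge (EJLNX,T) at d=9; branch lengths EJLNX→9/2, T→9/2; new cluster EJLNTX
final tree: ((((E:55/8,L:33/8):8,(N:10,X:-6):7/2):7/4,J:9):9/2,T:9/2)
total length: 185/4

8,7/2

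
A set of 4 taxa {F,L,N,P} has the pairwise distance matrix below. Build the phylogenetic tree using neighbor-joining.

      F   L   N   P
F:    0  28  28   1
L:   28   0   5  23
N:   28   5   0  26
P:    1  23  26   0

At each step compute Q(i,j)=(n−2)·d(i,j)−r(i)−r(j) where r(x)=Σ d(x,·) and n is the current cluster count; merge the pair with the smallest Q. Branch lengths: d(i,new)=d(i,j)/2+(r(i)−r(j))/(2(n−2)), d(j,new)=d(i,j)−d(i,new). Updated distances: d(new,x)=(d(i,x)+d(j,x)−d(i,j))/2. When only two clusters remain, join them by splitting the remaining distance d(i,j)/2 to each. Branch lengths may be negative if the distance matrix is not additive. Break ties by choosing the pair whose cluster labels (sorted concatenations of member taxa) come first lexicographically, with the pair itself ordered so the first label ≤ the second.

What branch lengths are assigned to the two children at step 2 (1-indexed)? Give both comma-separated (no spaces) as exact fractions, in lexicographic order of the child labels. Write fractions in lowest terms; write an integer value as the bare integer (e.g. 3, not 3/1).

93/4,7/4

step 1: merge (F,P) at d=1, Q=-105; branch lengths F→9/4, P→-5/4; new cluster FP
  updated: d(FP,L)=25, d(FP,N)=53/2
step 2: merge (FP,L) at d=25, Q=-113/2; branch lengths FP→93/4, L→7/4; new cluster FLP
  updated: d(FLP,N)=13/4
step 3: merge (FLP,N) at d=13/4; branch lengths FLP→13/8, N→13/8; new cluster FLNP
final tree: (((F:9/4,P:-5/4):93/4,L:7/4):13/8,N:13/8)
total length: 117/4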